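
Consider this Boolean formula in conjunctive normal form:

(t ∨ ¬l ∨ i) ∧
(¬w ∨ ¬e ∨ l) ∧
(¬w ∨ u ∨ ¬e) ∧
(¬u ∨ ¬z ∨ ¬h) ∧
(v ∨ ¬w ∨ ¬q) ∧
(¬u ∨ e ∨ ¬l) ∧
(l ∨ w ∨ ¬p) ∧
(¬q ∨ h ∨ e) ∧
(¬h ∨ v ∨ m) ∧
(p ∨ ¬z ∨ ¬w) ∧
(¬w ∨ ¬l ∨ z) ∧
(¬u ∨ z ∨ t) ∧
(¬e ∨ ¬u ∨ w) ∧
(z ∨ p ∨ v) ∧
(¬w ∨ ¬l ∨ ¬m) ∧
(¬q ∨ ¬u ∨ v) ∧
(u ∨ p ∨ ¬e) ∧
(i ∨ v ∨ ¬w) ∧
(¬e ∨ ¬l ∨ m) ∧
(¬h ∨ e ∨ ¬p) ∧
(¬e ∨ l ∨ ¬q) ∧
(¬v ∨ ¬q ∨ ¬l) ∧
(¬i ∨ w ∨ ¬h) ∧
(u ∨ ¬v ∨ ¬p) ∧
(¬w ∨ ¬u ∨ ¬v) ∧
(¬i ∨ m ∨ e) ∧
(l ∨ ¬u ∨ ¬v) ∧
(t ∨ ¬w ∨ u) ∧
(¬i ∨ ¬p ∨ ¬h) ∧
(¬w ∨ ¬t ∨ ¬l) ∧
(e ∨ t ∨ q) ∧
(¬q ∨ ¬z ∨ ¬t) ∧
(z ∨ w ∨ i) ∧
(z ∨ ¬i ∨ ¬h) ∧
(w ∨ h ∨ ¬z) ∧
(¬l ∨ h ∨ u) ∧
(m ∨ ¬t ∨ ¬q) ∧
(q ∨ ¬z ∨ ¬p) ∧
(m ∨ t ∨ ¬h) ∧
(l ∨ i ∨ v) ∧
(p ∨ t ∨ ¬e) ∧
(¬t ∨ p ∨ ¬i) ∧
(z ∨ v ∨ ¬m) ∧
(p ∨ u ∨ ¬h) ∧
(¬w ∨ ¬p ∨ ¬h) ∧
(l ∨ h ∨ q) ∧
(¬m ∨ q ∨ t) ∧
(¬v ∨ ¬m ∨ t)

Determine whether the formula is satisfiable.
No

No, the formula is not satisfiable.

No assignment of truth values to the variables can make all 48 clauses true simultaneously.

The formula is UNSAT (unsatisfiable).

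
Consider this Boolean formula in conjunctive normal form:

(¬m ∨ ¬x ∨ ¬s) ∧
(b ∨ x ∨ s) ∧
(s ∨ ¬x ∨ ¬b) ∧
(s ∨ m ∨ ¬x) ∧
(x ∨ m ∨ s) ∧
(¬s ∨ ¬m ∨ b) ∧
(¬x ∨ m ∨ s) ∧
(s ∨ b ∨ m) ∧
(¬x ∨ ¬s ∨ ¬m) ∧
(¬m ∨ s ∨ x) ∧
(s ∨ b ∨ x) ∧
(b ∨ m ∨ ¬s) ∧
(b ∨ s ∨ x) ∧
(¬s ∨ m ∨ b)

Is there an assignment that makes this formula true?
Yes

Yes, the formula is satisfiable.

One satisfying assignment is: m=True, s=False, b=False, x=True

Verification: With this assignment, all 14 clauses evaluate to true.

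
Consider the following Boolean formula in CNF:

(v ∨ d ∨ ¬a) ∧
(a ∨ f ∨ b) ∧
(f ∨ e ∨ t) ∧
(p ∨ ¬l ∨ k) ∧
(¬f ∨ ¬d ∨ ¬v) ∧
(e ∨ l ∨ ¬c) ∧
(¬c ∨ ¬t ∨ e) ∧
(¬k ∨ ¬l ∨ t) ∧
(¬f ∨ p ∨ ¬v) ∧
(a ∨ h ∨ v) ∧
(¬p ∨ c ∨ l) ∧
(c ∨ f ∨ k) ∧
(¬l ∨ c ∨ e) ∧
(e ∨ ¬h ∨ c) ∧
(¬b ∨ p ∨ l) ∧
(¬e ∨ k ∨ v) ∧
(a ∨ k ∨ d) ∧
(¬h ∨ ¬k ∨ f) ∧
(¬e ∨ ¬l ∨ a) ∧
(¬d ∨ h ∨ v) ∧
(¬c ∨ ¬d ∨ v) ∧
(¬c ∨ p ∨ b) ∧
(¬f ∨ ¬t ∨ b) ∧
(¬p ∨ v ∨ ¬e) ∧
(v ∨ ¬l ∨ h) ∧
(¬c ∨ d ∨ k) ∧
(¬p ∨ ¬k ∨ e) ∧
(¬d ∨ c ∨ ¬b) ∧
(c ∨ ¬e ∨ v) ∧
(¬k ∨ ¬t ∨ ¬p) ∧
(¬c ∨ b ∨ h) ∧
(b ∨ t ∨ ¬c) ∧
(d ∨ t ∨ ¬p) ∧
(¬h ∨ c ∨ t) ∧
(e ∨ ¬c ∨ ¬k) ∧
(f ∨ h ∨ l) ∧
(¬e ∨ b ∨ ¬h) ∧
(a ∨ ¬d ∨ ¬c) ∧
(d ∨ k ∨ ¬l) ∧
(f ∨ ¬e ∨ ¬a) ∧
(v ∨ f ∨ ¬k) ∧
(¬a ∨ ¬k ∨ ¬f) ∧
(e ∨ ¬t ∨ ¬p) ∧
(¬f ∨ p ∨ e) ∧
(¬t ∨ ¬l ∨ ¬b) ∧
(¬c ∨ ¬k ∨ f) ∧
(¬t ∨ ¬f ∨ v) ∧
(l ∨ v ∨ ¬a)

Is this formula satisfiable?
No

No, the formula is not satisfiable.

No assignment of truth values to the variables can make all 48 clauses true simultaneously.

The formula is UNSAT (unsatisfiable).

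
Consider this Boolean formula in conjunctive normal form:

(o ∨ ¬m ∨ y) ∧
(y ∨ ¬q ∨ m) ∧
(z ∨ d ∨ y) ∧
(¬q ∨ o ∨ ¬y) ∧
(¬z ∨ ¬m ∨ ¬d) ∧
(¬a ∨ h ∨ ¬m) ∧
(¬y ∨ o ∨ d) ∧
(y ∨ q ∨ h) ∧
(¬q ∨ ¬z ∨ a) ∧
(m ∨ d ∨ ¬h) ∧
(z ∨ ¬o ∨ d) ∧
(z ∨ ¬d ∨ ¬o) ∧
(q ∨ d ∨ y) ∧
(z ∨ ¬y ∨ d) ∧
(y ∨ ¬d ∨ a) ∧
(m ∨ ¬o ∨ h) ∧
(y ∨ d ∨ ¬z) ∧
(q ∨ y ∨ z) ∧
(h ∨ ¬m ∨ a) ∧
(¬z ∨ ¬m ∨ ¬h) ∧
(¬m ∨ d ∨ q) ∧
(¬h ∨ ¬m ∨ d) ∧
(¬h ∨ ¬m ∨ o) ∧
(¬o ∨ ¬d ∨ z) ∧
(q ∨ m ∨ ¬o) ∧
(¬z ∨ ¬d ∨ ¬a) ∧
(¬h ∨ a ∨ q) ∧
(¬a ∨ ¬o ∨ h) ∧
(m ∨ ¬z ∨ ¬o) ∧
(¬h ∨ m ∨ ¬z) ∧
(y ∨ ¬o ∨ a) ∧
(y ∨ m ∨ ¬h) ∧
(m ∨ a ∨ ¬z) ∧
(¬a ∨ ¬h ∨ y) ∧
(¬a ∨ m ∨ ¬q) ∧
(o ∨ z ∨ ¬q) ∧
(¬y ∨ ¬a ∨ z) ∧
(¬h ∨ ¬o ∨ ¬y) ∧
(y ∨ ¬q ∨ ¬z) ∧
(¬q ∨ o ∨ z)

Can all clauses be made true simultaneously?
Yes

Yes, the formula is satisfiable.

One satisfying assignment is: d=True, m=False, z=False, a=False, y=True, h=False, o=False, q=False

Verification: With this assignment, all 40 clauses evaluate to true.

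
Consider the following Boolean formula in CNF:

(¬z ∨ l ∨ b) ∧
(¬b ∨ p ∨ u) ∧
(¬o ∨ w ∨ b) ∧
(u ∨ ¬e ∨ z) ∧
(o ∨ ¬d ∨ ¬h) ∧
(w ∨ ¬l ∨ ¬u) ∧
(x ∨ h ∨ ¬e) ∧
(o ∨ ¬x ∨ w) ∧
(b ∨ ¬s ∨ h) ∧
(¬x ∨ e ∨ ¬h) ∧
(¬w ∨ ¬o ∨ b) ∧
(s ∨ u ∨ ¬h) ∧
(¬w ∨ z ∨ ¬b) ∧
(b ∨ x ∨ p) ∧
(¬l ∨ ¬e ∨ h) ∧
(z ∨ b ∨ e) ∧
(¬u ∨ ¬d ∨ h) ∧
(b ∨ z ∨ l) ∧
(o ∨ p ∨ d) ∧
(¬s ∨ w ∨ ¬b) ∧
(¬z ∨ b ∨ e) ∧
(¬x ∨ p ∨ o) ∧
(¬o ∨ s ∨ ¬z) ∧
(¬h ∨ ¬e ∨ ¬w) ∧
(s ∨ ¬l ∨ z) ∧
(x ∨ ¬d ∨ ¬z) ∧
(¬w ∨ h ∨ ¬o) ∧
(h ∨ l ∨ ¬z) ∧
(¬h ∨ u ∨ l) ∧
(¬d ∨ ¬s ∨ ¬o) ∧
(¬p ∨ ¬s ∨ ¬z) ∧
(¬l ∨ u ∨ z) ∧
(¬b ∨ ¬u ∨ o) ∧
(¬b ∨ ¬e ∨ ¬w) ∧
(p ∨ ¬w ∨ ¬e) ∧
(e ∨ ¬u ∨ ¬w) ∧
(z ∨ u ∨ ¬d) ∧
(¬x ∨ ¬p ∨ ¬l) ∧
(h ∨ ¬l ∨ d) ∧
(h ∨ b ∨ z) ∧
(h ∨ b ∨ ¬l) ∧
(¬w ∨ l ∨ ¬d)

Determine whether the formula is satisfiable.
Yes

Yes, the formula is satisfiable.

One satisfying assignment is: w=False, p=True, x=False, l=False, z=False, s=False, h=False, e=False, b=True, d=False, u=False, o=False

Verification: With this assignment, all 42 clauses evaluate to true.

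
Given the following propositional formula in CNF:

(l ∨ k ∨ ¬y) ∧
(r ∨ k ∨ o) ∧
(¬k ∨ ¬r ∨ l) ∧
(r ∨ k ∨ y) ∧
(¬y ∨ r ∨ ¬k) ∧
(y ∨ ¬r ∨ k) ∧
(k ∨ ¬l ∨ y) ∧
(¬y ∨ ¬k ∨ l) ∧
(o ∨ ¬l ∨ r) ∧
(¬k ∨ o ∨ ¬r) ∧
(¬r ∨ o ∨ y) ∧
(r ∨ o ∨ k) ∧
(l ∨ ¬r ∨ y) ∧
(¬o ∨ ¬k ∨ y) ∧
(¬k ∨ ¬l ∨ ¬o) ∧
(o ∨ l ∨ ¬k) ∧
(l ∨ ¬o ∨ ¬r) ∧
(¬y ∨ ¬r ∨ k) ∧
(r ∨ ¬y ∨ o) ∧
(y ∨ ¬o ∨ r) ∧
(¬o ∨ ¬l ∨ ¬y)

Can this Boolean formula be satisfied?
No

No, the formula is not satisfiable.

No assignment of truth values to the variables can make all 21 clauses true simultaneously.

The formula is UNSAT (unsatisfiable).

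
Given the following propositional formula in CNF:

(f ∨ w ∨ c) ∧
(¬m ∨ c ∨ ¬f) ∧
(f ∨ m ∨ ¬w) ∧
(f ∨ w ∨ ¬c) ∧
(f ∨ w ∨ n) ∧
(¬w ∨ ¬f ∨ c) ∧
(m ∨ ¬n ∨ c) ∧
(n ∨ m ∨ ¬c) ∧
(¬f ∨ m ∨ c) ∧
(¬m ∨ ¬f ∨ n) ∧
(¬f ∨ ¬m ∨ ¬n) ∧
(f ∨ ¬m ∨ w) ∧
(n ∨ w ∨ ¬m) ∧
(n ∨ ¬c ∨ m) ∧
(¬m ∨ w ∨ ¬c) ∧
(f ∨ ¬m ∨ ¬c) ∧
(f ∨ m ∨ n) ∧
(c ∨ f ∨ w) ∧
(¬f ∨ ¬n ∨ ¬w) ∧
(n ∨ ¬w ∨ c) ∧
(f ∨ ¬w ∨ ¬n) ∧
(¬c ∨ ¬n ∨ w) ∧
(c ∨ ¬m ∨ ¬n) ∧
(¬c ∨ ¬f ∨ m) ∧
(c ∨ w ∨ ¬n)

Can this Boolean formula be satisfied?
No

No, the formula is not satisfiable.

No assignment of truth values to the variables can make all 25 clauses true simultaneously.

The formula is UNSAT (unsatisfiable).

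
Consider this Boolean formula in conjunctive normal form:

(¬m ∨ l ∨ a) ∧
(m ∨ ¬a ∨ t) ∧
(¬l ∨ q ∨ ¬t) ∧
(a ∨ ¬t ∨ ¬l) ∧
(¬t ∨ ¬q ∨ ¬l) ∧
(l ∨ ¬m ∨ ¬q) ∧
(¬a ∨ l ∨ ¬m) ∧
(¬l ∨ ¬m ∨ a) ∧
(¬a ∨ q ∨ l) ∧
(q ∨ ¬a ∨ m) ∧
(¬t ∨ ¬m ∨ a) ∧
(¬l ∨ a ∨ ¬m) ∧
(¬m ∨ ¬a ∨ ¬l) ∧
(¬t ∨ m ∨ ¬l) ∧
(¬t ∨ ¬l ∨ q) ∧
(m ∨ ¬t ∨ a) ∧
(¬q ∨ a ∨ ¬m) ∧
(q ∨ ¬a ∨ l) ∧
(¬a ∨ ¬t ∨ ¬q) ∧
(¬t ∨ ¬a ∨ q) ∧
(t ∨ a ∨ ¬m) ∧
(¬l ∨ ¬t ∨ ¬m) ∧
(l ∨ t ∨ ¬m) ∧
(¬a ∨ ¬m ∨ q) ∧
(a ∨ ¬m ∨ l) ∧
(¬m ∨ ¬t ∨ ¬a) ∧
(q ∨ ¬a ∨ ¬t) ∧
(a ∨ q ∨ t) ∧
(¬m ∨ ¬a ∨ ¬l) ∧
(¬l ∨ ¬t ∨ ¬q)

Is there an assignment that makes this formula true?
Yes

Yes, the formula is satisfiable.

One satisfying assignment is: q=True, l=False, t=False, a=False, m=False

Verification: With this assignment, all 30 clauses evaluate to true.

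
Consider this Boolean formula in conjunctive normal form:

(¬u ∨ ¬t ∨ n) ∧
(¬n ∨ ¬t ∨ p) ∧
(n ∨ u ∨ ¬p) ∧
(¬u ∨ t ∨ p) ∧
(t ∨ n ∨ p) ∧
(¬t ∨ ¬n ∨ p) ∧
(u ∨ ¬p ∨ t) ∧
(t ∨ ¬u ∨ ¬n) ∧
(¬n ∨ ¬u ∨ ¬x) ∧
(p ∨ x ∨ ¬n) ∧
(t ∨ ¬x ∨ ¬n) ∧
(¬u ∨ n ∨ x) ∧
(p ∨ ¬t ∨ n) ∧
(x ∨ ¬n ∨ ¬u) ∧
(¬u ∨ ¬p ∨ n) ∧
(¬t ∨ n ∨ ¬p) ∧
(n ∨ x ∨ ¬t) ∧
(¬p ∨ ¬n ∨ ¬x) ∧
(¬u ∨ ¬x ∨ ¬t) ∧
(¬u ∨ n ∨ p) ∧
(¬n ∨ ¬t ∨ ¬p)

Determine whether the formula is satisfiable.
No

No, the formula is not satisfiable.

No assignment of truth values to the variables can make all 21 clauses true simultaneously.

The formula is UNSAT (unsatisfiable).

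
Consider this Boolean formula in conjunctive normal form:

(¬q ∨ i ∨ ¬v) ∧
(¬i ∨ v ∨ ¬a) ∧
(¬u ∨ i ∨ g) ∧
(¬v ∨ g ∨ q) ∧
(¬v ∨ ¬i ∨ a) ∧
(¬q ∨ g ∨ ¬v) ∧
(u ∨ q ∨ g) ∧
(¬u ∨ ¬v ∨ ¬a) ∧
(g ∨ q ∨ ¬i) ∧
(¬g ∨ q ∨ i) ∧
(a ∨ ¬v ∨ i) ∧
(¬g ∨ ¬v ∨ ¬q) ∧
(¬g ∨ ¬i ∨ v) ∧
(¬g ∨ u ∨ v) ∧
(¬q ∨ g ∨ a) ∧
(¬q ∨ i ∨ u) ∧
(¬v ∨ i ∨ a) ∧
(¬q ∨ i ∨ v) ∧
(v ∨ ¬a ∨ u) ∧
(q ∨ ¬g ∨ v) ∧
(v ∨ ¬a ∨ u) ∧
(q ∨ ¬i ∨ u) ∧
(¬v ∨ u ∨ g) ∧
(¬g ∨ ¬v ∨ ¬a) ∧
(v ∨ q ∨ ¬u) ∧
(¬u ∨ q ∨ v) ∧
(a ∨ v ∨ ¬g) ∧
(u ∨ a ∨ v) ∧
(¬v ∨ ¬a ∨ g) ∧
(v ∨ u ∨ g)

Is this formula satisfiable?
No

No, the formula is not satisfiable.

No assignment of truth values to the variables can make all 30 clauses true simultaneously.

The formula is UNSAT (unsatisfiable).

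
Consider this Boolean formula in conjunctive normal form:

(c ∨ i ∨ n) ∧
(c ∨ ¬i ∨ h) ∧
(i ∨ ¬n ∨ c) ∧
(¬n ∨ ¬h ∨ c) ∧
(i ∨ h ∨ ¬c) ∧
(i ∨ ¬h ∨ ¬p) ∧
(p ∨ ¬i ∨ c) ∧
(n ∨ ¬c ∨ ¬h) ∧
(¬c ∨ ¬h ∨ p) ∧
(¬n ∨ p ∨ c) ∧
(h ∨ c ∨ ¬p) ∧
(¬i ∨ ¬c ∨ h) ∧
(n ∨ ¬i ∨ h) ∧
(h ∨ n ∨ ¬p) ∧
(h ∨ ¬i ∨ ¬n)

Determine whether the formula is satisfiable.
Yes

Yes, the formula is satisfiable.

One satisfying assignment is: c=False, h=True, i=True, p=True, n=False

Verification: With this assignment, all 15 clauses evaluate to true.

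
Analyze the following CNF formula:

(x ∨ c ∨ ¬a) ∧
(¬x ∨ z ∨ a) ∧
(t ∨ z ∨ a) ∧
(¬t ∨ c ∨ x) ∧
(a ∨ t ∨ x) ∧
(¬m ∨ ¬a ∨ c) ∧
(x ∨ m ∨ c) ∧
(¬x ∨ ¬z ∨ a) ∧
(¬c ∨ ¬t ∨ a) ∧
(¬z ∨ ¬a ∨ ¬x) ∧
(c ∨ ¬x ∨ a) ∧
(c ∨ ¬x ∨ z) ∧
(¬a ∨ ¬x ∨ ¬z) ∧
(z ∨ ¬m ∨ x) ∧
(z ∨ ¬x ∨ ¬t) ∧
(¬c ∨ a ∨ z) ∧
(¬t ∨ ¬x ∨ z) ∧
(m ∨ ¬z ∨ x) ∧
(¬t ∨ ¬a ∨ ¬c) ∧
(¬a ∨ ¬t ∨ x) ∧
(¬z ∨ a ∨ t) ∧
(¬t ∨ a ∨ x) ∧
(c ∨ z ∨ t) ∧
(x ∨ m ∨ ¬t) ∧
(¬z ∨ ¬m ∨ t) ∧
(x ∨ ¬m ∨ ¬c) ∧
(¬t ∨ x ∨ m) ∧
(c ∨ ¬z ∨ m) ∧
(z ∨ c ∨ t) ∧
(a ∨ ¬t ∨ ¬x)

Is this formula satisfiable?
Yes

Yes, the formula is satisfiable.

One satisfying assignment is: t=False, a=True, m=False, z=False, x=False, c=True

Verification: With this assignment, all 30 clauses evaluate to true.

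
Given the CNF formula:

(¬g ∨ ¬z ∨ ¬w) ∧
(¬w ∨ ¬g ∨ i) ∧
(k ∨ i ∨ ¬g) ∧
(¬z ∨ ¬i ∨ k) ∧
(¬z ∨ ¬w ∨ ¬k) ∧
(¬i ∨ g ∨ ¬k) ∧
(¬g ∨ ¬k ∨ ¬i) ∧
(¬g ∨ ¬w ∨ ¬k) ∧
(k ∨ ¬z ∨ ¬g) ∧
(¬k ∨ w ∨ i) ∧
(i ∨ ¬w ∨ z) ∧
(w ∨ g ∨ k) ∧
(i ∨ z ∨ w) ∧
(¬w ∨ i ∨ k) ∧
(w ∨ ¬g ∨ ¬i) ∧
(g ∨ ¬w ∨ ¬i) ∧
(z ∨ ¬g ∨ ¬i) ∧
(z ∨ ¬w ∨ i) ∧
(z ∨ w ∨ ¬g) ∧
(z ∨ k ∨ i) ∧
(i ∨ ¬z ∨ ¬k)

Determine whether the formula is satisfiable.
No

No, the formula is not satisfiable.

No assignment of truth values to the variables can make all 21 clauses true simultaneously.

The formula is UNSAT (unsatisfiable).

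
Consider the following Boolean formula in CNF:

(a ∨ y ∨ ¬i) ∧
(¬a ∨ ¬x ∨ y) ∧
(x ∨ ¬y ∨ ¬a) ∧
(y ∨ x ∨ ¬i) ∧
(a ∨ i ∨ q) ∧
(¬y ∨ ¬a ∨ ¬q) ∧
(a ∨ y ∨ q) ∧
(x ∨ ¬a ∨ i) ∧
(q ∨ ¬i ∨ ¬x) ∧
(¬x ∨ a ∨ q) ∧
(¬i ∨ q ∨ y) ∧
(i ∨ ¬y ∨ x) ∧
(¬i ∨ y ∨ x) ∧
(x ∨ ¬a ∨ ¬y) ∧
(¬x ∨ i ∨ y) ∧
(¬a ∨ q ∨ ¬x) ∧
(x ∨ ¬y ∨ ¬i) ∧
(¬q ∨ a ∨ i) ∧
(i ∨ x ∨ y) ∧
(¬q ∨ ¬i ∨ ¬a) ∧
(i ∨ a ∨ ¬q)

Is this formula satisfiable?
Yes

Yes, the formula is satisfiable.

One satisfying assignment is: a=False, i=True, x=True, q=True, y=True

Verification: With this assignment, all 21 clauses evaluate to true.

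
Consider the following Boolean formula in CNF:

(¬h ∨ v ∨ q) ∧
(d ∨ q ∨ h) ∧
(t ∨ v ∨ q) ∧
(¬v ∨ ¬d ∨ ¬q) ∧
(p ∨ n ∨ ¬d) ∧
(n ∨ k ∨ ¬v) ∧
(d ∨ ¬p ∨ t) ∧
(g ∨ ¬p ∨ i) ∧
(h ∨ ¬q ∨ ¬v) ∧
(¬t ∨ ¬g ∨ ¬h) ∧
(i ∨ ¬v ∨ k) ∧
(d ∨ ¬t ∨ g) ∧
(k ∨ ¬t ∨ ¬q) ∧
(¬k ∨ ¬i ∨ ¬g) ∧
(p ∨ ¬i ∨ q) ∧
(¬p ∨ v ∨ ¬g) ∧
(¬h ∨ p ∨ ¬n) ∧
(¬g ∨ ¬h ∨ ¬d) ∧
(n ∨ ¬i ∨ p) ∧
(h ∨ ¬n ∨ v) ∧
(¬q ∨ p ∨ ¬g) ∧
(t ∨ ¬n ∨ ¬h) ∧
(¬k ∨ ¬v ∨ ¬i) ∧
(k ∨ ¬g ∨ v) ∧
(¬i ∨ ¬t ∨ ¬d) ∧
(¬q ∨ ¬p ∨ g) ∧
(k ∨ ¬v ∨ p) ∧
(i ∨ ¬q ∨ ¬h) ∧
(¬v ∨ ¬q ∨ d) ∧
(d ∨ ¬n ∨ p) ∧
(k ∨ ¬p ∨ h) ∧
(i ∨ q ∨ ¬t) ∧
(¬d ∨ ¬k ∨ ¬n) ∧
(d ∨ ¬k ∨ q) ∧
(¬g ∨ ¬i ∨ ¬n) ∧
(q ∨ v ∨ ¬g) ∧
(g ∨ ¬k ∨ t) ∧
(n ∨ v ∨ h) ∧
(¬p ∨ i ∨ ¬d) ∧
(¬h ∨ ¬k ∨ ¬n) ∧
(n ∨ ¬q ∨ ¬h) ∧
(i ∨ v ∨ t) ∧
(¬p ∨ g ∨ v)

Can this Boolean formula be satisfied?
No

No, the formula is not satisfiable.

No assignment of truth values to the variables can make all 43 clauses true simultaneously.

The formula is UNSAT (unsatisfiable).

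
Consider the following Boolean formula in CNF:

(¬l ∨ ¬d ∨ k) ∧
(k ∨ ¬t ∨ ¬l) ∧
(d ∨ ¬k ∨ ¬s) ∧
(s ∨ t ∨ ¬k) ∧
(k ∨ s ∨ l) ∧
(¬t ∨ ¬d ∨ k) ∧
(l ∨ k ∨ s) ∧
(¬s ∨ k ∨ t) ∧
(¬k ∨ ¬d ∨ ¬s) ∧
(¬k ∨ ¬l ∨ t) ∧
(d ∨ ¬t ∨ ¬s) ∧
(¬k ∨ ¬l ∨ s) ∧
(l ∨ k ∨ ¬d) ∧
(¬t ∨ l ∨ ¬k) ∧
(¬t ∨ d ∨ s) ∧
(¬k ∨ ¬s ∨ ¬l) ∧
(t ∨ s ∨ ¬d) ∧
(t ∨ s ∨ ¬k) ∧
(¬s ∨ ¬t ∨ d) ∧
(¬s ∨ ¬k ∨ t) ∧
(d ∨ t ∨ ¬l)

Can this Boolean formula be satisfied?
No

No, the formula is not satisfiable.

No assignment of truth values to the variables can make all 21 clauses true simultaneously.

The formula is UNSAT (unsatisfiable).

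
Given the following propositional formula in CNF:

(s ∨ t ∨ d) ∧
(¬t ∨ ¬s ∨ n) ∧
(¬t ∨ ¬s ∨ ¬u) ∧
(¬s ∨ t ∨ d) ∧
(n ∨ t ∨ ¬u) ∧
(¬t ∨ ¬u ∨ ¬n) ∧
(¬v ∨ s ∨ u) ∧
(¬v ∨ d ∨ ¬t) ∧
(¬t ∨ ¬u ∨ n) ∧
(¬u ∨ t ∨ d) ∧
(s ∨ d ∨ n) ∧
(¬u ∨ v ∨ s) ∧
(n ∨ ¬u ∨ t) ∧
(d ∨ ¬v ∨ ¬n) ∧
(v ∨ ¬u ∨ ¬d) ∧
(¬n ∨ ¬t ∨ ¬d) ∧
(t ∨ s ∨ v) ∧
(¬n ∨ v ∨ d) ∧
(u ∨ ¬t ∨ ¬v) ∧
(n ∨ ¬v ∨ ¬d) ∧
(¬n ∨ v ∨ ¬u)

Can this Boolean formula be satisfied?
Yes

Yes, the formula is satisfiable.

One satisfying assignment is: t=True, u=False, d=True, v=False, n=False, s=False

Verification: With this assignment, all 21 clauses evaluate to true.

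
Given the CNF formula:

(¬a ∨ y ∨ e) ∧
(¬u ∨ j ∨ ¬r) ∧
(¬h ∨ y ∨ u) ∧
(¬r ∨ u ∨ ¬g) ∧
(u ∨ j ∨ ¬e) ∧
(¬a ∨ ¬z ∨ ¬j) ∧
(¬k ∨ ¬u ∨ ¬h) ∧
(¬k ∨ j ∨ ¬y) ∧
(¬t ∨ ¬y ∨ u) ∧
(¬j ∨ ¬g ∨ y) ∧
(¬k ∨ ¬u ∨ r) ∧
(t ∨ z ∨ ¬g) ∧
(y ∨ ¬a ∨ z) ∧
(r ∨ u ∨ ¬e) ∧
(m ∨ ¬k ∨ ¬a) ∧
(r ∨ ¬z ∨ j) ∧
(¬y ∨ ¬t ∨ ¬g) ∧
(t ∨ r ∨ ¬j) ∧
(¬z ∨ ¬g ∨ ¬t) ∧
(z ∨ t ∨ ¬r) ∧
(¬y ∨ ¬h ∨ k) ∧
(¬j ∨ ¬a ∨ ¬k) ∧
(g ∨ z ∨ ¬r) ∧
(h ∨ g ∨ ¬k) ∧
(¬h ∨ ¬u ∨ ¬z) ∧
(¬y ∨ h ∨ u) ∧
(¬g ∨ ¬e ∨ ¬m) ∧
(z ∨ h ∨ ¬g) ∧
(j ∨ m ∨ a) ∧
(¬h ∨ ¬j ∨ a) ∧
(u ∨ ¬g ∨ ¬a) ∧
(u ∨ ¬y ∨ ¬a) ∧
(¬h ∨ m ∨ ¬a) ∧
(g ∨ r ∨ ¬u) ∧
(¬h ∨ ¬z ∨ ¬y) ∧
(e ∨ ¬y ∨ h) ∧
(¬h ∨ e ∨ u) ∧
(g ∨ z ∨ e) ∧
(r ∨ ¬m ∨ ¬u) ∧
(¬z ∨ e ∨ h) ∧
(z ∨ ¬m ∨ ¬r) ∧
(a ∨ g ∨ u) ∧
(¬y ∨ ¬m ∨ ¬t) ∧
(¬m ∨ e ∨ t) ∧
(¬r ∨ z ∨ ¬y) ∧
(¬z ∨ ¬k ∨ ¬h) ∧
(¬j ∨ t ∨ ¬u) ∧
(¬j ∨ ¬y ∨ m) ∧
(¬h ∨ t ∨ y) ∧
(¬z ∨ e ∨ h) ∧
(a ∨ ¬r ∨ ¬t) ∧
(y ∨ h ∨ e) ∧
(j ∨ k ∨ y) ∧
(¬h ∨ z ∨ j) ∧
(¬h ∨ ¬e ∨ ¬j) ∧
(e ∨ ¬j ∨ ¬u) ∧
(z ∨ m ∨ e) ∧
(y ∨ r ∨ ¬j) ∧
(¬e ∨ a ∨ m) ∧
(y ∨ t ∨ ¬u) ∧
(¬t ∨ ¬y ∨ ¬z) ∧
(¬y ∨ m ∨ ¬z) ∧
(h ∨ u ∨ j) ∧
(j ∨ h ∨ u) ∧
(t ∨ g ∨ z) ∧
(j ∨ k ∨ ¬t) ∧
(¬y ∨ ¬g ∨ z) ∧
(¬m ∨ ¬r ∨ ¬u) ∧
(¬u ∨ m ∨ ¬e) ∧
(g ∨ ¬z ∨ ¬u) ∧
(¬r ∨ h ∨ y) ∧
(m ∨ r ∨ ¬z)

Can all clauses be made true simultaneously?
No

No, the formula is not satisfiable.

No assignment of truth values to the variables can make all 72 clauses true simultaneously.

The formula is UNSAT (unsatisfiable).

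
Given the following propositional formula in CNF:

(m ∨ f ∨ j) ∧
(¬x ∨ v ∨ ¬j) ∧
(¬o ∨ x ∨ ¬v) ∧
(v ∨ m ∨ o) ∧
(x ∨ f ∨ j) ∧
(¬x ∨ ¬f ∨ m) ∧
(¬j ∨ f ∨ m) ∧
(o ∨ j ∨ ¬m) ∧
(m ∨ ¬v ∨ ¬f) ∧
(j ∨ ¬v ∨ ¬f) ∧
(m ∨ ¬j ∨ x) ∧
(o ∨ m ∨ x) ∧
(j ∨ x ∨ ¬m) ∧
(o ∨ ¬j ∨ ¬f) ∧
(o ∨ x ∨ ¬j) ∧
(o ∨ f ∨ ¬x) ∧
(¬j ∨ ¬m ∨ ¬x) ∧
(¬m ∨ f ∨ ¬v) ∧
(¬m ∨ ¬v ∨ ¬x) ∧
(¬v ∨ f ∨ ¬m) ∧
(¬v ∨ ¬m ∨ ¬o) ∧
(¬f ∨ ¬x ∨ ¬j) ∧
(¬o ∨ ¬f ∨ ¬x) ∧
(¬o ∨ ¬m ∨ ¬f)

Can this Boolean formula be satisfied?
Yes

Yes, the formula is satisfiable.

One satisfying assignment is: m=False, x=False, v=False, o=True, j=False, f=True

Verification: With this assignment, all 24 clauses evaluate to true.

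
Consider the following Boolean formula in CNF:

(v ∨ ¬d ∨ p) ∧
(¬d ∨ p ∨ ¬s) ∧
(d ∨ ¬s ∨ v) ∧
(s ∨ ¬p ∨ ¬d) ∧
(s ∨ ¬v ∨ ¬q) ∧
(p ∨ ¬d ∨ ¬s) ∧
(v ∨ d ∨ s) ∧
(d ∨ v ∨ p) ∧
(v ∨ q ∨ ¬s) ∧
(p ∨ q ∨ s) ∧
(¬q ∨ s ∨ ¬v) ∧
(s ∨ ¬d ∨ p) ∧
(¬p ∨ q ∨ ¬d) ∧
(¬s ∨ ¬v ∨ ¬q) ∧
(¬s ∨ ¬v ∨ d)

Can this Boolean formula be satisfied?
Yes

Yes, the formula is satisfiable.

One satisfying assignment is: v=True, p=True, q=False, s=False, d=False

Verification: With this assignment, all 15 clauses evaluate to true.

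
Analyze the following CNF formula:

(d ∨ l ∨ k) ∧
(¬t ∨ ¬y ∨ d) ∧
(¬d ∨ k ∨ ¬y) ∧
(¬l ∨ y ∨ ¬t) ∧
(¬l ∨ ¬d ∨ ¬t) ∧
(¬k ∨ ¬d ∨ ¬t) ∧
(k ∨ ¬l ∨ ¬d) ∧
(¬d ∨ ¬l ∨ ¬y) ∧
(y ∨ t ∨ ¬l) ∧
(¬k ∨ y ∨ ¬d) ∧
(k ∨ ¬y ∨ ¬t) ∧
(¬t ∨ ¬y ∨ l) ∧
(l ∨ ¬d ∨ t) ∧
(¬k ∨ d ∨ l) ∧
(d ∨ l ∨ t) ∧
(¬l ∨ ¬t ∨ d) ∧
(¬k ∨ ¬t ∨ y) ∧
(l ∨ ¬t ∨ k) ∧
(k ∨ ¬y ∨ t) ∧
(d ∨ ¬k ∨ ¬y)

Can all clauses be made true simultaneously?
No

No, the formula is not satisfiable.

No assignment of truth values to the variables can make all 20 clauses true simultaneously.

The formula is UNSAT (unsatisfiable).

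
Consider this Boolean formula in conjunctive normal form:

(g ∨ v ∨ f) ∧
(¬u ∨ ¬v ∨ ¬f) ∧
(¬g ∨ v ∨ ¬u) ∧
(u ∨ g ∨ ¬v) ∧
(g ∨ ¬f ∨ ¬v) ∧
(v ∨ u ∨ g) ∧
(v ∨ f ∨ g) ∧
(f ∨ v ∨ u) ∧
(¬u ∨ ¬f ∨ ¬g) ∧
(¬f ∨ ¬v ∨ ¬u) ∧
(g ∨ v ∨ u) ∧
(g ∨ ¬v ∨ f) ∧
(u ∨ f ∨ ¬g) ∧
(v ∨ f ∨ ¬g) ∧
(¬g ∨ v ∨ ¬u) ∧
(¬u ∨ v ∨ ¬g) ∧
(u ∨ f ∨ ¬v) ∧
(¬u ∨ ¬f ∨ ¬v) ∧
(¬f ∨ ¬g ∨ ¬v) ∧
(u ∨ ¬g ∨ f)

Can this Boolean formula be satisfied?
Yes

Yes, the formula is satisfiable.

One satisfying assignment is: f=True, v=False, u=False, g=True

Verification: With this assignment, all 20 clauses evaluate to true.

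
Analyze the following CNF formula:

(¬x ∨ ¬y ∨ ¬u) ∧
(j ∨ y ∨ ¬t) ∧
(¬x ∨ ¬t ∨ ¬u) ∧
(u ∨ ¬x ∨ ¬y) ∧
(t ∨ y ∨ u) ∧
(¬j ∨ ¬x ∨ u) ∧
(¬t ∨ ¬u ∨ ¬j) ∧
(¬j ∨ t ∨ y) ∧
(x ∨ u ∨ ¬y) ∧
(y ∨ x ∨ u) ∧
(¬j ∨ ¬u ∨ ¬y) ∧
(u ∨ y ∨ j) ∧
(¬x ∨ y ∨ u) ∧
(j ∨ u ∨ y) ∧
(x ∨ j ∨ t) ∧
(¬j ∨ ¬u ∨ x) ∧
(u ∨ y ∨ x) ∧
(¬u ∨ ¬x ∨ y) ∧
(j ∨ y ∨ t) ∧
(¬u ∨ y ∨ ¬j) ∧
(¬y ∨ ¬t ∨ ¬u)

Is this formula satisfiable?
No

No, the formula is not satisfiable.

No assignment of truth values to the variables can make all 21 clauses true simultaneously.

The formula is UNSAT (unsatisfiable).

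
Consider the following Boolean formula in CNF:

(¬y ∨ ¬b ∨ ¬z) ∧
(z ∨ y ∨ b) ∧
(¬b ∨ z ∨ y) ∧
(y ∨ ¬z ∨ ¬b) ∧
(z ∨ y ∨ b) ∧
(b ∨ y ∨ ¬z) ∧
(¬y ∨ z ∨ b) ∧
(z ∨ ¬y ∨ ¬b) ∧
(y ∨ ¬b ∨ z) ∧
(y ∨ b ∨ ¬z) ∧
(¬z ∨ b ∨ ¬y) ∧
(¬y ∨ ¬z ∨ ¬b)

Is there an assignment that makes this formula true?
No

No, the formula is not satisfiable.

No assignment of truth values to the variables can make all 12 clauses true simultaneously.

The formula is UNSAT (unsatisfiable).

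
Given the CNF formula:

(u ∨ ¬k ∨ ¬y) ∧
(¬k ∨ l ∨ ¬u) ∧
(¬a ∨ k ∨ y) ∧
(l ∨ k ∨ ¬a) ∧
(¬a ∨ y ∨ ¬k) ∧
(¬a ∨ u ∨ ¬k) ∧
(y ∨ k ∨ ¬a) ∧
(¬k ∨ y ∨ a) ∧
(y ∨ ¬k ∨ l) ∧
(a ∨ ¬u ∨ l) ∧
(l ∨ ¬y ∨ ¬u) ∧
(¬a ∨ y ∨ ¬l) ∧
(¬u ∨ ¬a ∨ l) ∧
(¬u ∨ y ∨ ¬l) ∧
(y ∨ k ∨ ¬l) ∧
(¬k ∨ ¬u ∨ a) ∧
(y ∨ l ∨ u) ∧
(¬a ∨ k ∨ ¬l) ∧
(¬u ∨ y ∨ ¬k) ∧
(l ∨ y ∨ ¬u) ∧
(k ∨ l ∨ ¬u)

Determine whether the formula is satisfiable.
Yes

Yes, the formula is satisfiable.

One satisfying assignment is: l=False, a=False, k=False, y=True, u=False

Verification: With this assignment, all 21 clauses evaluate to true.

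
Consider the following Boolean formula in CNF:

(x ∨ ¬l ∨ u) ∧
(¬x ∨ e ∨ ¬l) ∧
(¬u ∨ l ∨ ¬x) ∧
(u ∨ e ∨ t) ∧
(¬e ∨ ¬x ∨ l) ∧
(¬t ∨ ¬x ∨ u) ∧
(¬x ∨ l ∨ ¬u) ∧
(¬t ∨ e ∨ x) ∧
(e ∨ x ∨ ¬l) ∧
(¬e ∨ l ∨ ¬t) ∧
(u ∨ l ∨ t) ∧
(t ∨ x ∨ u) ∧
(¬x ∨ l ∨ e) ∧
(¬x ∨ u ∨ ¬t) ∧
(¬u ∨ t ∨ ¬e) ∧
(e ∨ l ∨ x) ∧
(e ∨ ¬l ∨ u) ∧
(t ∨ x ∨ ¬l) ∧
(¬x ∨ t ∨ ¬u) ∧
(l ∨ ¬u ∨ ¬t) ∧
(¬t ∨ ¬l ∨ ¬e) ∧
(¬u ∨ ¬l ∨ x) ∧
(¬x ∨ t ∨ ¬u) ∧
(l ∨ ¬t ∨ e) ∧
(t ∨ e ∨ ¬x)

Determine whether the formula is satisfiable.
Yes

Yes, the formula is satisfiable.

One satisfying assignment is: u=False, t=False, e=True, l=True, x=True

Verification: With this assignment, all 25 clauses evaluate to true.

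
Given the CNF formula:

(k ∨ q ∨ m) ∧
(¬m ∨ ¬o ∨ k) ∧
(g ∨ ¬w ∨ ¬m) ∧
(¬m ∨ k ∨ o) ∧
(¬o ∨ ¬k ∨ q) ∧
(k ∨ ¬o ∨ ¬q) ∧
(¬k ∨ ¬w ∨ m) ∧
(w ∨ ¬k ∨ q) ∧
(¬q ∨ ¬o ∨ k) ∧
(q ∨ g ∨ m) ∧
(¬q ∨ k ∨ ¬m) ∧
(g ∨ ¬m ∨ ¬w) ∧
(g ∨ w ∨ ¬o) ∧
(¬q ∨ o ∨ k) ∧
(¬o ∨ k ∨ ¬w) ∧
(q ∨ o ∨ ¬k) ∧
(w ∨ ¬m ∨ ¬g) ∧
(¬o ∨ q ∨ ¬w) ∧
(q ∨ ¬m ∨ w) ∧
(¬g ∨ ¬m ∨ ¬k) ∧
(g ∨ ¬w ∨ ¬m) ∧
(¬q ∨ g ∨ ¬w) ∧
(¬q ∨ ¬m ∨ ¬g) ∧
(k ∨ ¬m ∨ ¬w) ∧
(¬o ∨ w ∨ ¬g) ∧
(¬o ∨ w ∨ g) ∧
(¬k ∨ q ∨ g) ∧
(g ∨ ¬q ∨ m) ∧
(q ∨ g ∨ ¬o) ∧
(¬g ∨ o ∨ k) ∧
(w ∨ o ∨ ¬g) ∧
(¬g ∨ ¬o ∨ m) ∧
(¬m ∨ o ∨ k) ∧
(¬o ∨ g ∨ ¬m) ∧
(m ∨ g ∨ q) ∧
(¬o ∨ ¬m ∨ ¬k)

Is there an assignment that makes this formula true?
Yes

Yes, the formula is satisfiable.

One satisfying assignment is: g=False, q=True, w=False, o=False, m=True, k=True

Verification: With this assignment, all 36 clauses evaluate to true.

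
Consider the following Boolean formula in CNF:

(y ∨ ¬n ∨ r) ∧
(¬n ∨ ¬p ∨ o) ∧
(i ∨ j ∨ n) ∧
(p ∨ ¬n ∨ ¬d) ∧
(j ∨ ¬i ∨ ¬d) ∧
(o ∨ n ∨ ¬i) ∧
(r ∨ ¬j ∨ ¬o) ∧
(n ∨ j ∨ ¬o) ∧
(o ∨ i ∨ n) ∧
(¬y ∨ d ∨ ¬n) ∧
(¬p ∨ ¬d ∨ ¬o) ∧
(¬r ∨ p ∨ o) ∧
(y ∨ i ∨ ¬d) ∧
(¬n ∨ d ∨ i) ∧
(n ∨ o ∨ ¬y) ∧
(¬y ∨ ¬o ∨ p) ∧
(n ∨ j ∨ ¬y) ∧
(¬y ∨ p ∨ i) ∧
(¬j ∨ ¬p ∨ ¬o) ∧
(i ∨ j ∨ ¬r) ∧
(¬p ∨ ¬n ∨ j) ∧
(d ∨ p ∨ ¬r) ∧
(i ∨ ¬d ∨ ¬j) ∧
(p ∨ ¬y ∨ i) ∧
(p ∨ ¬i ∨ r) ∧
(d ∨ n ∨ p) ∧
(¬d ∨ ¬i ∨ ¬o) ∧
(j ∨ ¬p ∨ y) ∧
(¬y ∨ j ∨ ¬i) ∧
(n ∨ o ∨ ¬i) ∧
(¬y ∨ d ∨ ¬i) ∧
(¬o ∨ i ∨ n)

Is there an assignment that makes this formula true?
No

No, the formula is not satisfiable.

No assignment of truth values to the variables can make all 32 clauses true simultaneously.

The formula is UNSAT (unsatisfiable).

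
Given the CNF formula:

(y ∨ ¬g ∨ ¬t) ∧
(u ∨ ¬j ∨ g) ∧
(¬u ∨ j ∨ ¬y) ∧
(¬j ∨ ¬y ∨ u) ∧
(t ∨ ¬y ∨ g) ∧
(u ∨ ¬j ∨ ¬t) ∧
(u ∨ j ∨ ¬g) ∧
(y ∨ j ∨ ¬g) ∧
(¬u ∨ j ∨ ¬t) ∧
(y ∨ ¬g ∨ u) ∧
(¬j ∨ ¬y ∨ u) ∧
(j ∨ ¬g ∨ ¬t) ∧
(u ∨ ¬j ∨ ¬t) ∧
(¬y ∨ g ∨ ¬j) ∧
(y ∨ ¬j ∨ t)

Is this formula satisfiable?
Yes

Yes, the formula is satisfiable.

One satisfying assignment is: t=False, u=False, y=False, g=False, j=False

Verification: With this assignment, all 15 clauses evaluate to true.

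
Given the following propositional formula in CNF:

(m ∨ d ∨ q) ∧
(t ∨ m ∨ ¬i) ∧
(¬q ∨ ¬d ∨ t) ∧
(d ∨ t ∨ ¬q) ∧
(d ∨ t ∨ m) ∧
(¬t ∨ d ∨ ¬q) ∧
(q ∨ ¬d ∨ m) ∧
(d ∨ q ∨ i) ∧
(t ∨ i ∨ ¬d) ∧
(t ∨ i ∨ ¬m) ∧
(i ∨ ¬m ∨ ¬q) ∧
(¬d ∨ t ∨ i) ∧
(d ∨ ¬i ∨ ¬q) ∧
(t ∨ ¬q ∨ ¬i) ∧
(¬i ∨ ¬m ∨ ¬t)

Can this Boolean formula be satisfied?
Yes

Yes, the formula is satisfiable.

One satisfying assignment is: q=False, d=False, t=False, i=True, m=True

Verification: With this assignment, all 15 clauses evaluate to true.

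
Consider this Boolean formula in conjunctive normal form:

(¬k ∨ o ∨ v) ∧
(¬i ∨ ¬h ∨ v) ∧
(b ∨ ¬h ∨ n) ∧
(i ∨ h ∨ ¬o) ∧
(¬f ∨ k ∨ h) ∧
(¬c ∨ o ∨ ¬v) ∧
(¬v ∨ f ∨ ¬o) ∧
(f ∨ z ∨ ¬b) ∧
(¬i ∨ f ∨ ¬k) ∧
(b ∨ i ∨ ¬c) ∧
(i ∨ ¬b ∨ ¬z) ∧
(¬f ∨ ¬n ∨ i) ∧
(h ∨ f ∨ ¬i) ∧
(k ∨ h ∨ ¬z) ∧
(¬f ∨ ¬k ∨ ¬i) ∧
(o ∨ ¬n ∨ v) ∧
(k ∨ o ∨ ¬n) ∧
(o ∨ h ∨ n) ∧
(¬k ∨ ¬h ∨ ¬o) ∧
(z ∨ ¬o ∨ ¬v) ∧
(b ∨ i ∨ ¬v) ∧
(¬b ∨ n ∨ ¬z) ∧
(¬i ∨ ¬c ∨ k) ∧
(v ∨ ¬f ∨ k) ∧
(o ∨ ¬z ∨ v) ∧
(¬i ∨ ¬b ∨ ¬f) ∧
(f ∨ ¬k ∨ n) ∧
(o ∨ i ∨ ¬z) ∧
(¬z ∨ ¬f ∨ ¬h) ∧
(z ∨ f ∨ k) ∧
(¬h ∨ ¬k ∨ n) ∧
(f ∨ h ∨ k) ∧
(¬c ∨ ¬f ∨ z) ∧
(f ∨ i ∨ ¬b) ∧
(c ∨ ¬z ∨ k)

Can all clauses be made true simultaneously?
Yes

Yes, the formula is satisfiable.

One satisfying assignment is: o=False, i=False, k=False, z=False, h=True, v=True, b=True, f=True, n=False, c=False

Verification: With this assignment, all 35 clauses evaluate to true.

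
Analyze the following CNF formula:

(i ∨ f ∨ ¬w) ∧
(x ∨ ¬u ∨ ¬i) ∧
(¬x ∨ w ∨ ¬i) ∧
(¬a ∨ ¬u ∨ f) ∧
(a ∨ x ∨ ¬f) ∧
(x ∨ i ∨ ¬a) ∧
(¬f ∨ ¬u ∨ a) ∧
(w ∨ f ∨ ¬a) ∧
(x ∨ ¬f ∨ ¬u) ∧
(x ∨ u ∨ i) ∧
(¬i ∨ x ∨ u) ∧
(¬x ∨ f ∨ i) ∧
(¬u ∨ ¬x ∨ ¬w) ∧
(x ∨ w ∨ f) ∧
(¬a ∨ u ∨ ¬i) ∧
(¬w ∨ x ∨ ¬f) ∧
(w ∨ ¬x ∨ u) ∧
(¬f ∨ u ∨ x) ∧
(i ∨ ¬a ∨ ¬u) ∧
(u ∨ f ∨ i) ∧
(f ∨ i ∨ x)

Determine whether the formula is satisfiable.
Yes

Yes, the formula is satisfiable.

One satisfying assignment is: i=False, f=True, u=False, w=True, x=True, a=False

Verification: With this assignment, all 21 clauses evaluate to true.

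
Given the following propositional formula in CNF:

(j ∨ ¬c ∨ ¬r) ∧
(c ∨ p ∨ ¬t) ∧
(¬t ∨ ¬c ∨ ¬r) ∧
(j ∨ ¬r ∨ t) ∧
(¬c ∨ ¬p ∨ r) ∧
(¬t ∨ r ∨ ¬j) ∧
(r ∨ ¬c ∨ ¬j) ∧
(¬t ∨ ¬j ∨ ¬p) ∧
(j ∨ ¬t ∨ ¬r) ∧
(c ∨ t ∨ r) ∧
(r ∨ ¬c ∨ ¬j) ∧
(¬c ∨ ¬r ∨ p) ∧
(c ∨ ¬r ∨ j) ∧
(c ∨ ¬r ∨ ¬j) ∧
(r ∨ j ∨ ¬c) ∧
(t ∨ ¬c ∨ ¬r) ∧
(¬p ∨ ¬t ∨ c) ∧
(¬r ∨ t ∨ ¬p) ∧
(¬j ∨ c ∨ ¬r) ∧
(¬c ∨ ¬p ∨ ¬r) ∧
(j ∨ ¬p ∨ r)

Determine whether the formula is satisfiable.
No

No, the formula is not satisfiable.

No assignment of truth values to the variables can make all 21 clauses true simultaneously.

The formula is UNSAT (unsatisfiable).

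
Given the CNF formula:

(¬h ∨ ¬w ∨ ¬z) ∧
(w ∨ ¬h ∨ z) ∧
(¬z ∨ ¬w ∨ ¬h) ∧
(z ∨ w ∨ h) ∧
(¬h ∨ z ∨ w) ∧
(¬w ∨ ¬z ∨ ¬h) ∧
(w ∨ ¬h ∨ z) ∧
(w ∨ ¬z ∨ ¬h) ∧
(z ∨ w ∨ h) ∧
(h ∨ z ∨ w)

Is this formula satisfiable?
Yes

Yes, the formula is satisfiable.

One satisfying assignment is: z=False, w=True, h=False

Verification: With this assignment, all 10 clauses evaluate to true.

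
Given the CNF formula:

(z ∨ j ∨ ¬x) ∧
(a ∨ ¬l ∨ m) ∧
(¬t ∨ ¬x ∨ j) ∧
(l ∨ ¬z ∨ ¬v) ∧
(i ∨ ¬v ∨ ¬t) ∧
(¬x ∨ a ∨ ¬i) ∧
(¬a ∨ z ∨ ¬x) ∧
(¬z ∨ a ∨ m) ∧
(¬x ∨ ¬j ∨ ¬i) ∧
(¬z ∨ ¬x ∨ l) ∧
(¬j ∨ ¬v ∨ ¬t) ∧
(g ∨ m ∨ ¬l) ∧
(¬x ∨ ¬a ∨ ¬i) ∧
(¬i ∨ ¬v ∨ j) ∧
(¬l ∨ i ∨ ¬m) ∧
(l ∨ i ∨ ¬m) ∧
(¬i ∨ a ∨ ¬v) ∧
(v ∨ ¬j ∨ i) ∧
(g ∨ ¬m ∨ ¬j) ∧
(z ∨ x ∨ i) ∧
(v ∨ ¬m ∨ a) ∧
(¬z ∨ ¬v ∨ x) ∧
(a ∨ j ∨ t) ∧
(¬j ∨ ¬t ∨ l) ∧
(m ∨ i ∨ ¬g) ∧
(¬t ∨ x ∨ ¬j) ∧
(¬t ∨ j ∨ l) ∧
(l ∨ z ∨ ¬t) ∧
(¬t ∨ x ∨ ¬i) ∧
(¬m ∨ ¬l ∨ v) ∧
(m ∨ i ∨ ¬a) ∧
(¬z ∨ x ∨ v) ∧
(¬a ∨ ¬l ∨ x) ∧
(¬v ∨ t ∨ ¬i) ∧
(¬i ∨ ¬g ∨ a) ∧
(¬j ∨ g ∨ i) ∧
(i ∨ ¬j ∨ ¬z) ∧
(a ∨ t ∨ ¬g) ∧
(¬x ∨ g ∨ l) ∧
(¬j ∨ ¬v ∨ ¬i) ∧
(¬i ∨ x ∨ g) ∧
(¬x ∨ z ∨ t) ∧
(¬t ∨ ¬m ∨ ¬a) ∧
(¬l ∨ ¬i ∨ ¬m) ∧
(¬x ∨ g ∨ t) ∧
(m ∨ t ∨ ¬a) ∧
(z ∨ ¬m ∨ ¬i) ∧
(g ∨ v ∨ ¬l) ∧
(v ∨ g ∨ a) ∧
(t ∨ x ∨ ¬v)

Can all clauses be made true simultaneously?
No

No, the formula is not satisfiable.

No assignment of truth values to the variables can make all 50 clauses true simultaneously.

The formula is UNSAT (unsatisfiable).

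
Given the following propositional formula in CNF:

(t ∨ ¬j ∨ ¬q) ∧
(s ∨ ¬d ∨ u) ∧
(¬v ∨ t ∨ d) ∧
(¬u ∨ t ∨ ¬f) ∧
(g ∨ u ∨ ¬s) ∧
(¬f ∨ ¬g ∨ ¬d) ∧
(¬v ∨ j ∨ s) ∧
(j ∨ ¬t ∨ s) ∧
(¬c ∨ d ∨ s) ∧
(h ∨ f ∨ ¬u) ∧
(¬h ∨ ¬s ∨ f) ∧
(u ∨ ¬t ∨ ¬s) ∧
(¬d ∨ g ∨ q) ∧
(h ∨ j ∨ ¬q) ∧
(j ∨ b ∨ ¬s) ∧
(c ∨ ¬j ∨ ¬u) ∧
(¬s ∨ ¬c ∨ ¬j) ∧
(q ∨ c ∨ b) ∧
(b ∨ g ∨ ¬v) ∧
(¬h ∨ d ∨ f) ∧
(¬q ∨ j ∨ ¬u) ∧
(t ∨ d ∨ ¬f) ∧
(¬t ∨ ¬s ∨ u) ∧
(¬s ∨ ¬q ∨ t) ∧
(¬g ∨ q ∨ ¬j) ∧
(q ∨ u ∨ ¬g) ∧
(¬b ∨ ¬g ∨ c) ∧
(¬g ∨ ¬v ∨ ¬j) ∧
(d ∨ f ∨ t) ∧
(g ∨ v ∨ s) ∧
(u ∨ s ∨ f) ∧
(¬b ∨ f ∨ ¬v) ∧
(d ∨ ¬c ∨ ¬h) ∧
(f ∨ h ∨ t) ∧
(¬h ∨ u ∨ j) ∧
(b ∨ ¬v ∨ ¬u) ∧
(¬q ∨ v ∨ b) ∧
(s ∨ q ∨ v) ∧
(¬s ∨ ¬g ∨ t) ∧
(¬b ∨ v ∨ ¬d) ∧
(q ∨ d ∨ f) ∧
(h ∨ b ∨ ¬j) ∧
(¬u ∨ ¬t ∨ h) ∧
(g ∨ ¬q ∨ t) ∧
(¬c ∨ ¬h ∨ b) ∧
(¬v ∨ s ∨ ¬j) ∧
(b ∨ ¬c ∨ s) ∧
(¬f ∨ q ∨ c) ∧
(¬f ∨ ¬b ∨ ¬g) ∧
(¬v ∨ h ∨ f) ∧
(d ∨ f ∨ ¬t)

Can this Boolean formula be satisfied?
No

No, the formula is not satisfiable.

No assignment of truth values to the variables can make all 51 clauses true simultaneously.

The formula is UNSAT (unsatisfiable).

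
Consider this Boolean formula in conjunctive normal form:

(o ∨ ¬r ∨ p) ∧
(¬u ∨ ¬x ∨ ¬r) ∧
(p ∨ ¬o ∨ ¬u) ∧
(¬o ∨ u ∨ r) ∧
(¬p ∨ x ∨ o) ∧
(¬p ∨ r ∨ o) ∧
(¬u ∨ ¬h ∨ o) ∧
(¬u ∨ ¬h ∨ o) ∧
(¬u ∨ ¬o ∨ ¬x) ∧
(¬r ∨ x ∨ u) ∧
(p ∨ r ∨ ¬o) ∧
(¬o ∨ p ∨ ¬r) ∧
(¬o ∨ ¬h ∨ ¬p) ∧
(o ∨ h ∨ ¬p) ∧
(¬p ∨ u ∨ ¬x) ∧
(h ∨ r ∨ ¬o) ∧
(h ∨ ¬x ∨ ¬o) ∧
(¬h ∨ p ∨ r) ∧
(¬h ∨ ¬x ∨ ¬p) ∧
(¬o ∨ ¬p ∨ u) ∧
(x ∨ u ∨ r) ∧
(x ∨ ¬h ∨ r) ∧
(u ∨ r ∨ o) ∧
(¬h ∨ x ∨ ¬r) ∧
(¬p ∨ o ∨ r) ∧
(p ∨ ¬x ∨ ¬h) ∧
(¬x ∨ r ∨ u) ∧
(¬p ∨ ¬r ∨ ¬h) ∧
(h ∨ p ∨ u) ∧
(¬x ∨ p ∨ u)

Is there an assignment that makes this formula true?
Yes

Yes, the formula is satisfiable.

One satisfying assignment is: p=False, u=True, r=False, o=False, x=True, h=False

Verification: With this assignment, all 30 clauses evaluate to true.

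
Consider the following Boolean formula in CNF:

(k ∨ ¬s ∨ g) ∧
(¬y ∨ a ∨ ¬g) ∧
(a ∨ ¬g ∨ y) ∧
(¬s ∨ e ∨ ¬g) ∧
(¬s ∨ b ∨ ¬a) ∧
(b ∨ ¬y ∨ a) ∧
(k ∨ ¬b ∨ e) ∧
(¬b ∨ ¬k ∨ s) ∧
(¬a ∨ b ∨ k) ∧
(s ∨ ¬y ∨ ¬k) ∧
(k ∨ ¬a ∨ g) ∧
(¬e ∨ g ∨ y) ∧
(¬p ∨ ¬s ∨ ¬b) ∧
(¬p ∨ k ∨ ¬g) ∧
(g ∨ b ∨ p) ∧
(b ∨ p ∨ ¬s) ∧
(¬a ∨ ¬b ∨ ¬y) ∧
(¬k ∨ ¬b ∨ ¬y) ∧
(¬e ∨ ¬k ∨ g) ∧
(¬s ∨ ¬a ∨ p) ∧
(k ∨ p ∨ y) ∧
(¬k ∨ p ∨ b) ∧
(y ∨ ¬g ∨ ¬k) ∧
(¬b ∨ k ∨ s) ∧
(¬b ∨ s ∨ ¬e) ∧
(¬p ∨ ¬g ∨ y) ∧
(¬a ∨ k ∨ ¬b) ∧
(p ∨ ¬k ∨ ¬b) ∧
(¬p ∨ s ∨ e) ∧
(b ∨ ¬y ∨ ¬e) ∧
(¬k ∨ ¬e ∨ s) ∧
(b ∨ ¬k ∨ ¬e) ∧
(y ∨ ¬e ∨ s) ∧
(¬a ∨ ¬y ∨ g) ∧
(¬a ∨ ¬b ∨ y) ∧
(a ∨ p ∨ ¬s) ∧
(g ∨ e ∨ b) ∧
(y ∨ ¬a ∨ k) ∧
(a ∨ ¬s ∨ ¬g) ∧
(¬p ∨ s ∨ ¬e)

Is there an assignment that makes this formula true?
No

No, the formula is not satisfiable.

No assignment of truth values to the variables can make all 40 clauses true simultaneously.

The formula is UNSAT (unsatisfiable).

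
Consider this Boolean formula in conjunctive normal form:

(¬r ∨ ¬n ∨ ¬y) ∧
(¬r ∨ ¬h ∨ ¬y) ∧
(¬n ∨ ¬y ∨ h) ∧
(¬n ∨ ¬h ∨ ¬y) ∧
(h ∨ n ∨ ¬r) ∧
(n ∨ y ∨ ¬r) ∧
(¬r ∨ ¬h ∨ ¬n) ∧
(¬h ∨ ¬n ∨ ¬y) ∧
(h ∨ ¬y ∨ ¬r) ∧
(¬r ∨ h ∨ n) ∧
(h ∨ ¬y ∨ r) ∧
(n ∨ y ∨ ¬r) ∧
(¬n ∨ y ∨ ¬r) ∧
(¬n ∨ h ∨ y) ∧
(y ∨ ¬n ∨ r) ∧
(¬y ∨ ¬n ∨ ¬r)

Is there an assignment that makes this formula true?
Yes

Yes, the formula is satisfiable.

One satisfying assignment is: n=False, h=False, r=False, y=False

Verification: With this assignment, all 16 clauses evaluate to true.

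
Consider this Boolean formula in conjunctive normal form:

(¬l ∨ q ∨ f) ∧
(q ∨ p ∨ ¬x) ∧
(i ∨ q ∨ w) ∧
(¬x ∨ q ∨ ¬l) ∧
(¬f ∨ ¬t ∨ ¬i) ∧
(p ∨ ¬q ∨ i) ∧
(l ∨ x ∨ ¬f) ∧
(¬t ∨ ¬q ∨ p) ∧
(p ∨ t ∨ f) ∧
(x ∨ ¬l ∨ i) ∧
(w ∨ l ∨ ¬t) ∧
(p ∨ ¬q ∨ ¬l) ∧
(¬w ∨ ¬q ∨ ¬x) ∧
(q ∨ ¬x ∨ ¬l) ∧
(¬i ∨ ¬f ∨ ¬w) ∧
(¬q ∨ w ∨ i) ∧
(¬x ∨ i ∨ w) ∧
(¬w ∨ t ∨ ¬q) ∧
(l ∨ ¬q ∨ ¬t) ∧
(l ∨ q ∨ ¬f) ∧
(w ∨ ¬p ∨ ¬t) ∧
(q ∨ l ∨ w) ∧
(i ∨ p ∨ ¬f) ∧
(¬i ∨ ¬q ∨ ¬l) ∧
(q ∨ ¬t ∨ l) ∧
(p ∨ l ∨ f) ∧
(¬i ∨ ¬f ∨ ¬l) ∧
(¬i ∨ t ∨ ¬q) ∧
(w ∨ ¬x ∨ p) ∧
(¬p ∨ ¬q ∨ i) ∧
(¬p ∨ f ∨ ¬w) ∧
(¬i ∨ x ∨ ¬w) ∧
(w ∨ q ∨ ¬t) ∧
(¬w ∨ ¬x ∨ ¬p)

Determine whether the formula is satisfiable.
No

No, the formula is not satisfiable.

No assignment of truth values to the variables can make all 34 clauses true simultaneously.

The formula is UNSAT (unsatisfiable).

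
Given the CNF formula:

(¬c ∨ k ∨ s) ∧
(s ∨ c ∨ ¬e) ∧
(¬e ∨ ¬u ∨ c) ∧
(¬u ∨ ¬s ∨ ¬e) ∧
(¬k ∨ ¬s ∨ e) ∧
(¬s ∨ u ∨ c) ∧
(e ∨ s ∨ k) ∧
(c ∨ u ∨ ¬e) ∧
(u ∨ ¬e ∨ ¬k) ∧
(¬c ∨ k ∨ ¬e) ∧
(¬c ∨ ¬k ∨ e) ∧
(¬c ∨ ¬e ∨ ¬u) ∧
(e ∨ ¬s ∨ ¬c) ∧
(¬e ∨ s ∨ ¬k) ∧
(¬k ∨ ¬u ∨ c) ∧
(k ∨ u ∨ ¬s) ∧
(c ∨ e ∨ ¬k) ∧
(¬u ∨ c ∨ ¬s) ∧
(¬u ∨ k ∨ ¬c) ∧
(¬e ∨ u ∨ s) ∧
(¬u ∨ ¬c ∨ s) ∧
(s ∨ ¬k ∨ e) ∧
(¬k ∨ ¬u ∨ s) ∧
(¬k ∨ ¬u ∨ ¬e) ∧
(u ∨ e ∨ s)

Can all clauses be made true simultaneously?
No

No, the formula is not satisfiable.

No assignment of truth values to the variables can make all 25 clauses true simultaneously.

The formula is UNSAT (unsatisfiable).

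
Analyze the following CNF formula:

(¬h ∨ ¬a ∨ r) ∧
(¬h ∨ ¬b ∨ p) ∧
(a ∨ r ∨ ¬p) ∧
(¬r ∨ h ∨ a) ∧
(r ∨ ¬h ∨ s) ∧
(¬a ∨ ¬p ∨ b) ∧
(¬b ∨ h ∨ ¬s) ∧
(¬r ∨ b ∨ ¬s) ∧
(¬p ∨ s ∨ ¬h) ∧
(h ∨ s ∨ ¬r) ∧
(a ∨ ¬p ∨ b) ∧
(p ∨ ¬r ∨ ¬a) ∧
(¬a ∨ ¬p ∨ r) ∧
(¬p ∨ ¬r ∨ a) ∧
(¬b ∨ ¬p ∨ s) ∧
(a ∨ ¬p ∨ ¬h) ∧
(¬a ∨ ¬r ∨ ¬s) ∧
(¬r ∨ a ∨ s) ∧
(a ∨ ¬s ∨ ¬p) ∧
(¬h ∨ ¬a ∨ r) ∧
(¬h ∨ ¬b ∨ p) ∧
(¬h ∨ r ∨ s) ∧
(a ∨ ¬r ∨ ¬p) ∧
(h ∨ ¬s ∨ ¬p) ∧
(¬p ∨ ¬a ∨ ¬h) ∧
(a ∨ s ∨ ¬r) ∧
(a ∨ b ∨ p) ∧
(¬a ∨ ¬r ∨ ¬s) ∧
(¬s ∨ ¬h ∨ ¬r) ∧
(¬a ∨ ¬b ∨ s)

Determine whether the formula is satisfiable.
Yes

Yes, the formula is satisfiable.

One satisfying assignment is: h=False, r=False, a=True, p=False, s=False, b=False

Verification: With this assignment, all 30 clauses evaluate to true.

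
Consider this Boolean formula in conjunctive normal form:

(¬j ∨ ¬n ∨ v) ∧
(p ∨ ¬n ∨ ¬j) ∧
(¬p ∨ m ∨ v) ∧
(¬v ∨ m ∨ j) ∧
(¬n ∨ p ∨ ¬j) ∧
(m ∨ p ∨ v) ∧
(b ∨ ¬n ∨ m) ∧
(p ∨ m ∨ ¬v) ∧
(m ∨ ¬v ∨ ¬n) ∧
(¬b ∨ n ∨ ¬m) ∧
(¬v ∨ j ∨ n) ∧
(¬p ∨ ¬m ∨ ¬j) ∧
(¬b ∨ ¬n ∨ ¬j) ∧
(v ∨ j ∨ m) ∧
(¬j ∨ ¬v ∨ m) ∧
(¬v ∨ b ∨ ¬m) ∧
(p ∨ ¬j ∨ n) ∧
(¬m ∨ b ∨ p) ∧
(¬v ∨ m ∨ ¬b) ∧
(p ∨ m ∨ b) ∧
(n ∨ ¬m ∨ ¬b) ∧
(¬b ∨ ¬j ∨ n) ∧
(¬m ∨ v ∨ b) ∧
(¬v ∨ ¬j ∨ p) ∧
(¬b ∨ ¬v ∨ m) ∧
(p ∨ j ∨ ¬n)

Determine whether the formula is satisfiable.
Yes

Yes, the formula is satisfiable.

One satisfying assignment is: m=True, p=True, v=False, n=True, j=False, b=True

Verification: With this assignment, all 26 clauses evaluate to true.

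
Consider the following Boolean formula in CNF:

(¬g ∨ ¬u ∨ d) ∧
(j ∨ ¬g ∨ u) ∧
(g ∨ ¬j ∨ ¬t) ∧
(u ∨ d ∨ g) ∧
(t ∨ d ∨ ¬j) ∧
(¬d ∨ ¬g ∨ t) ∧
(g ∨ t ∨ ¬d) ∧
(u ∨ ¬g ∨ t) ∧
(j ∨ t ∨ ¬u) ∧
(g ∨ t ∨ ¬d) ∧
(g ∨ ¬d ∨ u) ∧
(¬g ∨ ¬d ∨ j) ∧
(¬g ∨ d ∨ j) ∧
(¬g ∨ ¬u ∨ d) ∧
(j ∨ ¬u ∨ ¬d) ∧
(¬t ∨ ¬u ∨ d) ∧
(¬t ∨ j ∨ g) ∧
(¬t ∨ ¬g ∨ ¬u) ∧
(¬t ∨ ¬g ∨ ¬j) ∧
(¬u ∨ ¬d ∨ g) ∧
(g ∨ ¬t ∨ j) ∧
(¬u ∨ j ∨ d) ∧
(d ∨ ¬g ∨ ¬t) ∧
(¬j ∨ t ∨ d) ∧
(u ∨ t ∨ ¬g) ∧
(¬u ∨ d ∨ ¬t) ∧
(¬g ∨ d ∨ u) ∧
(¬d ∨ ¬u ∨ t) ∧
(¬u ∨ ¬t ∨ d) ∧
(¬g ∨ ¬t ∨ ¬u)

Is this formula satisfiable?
No

No, the formula is not satisfiable.

No assignment of truth values to the variables can make all 30 clauses true simultaneously.

The formula is UNSAT (unsatisfiable).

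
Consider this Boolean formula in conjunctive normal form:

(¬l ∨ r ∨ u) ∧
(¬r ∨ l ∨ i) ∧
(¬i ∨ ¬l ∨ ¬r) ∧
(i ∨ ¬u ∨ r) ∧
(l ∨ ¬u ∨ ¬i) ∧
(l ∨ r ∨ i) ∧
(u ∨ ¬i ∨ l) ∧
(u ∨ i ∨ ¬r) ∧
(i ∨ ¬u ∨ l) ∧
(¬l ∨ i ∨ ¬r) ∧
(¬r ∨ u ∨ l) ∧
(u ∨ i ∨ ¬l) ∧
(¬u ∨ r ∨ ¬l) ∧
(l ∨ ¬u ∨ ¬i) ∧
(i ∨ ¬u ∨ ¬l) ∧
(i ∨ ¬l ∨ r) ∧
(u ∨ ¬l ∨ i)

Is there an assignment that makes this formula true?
No

No, the formula is not satisfiable.

No assignment of truth values to the variables can make all 17 clauses true simultaneously.

The formula is UNSAT (unsatisfiable).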